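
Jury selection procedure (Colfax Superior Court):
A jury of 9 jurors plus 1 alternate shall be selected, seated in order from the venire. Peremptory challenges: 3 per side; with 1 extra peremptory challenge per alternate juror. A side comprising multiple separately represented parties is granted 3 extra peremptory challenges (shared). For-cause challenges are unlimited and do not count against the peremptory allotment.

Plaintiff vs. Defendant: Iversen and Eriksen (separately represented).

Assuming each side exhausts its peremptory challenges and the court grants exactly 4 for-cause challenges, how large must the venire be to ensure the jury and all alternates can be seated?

25

Seats to fill: 9 + 1 alternates = 10.
Peremptories — Plaintiff: 3 + 1×1 = 4; Defendant: 3 + 1×1 + 3 = 7; total 11.
For-cause removals: 4.
Minimum venire: 10 + 11 + 4 = 25.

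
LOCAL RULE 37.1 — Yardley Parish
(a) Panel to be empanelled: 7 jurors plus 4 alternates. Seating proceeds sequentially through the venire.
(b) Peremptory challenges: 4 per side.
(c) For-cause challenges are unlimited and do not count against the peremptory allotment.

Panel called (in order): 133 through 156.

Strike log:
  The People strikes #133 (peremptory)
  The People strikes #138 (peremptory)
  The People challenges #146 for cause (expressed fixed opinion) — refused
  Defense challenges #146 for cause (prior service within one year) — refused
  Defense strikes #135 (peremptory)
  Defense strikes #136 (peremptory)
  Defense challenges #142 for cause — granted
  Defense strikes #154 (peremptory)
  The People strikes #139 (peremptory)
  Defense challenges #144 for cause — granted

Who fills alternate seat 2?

Removed: #133, #135, #136, #138, #139, #142, #144, #154. (#146 stays — for-cause denied.)
Seating in order: seats 1–7 → #134, #137, #140, #141, #143, #145, #146; alternates → #147, #148, #149, #150.
So alternate 2 is #148.

148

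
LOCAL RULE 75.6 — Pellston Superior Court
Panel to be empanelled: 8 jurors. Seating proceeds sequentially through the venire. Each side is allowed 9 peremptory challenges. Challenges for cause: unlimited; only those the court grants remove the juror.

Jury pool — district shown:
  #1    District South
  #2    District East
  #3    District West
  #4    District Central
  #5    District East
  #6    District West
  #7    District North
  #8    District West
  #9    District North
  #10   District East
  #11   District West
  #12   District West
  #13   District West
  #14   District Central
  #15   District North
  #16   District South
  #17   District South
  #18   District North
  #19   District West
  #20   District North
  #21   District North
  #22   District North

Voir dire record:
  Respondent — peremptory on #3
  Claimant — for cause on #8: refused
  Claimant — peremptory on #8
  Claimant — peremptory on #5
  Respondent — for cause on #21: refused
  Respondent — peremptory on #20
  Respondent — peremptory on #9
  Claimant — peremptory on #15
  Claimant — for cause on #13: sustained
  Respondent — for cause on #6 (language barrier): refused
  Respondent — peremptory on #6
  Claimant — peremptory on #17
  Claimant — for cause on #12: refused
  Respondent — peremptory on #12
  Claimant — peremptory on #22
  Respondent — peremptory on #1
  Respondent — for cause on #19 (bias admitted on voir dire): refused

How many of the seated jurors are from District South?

Removed: #1, #3, #5, #6, #8, #9, #12, #13, #15, #17, #20, #22.
Seated jurors 1–8: #2, #4, #7, #10, #11, #14, #16, #18.
Of those, in District South: #16 → 1.

1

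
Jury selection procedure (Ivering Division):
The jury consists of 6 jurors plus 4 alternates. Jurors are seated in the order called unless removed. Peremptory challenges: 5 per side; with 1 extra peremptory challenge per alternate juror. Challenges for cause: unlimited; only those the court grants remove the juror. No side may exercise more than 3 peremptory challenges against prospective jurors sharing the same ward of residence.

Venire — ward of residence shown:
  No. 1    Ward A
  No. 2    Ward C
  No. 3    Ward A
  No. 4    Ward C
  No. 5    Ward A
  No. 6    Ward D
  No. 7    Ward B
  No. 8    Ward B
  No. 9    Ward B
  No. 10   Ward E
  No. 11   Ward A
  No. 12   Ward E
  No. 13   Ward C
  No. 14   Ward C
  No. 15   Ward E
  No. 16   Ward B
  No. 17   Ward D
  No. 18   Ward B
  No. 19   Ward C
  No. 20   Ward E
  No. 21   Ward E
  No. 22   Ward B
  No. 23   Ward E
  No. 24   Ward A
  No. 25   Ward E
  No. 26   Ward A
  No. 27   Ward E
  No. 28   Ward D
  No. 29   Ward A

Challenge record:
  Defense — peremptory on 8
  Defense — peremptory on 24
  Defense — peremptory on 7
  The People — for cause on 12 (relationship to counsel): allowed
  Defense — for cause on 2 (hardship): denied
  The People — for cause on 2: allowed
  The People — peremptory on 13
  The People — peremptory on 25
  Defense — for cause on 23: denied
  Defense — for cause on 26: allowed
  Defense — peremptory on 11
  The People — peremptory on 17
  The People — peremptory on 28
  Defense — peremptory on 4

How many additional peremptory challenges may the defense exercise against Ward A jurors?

Defense peremptories so far: #8, #24, #7, #11, #4 — 5 of 9 used, 4 left overall.
Against Ward A: #24, #11 — 2 used; per-ward cap 3 leaves 1.
Binding limit: min(4, 1) = 1.

1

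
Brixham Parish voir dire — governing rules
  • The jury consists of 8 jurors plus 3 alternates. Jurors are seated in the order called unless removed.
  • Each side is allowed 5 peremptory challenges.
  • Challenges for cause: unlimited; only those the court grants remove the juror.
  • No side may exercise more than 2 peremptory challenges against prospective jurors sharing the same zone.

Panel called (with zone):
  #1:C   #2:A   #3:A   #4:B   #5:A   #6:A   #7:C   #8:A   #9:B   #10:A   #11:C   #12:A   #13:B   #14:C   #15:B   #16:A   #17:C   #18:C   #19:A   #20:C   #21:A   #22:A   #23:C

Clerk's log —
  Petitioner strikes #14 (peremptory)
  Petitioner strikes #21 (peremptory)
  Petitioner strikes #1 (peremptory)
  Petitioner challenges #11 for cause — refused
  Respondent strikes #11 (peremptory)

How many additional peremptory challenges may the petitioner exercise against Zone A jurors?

1

Petitioner peremptories so far: #14, #21, #1 — 3 of 5 used, 2 left overall.
Against Zone A: #21 — 1 used; per-zone cap 2 leaves 1.
Binding limit: min(2, 1) = 1.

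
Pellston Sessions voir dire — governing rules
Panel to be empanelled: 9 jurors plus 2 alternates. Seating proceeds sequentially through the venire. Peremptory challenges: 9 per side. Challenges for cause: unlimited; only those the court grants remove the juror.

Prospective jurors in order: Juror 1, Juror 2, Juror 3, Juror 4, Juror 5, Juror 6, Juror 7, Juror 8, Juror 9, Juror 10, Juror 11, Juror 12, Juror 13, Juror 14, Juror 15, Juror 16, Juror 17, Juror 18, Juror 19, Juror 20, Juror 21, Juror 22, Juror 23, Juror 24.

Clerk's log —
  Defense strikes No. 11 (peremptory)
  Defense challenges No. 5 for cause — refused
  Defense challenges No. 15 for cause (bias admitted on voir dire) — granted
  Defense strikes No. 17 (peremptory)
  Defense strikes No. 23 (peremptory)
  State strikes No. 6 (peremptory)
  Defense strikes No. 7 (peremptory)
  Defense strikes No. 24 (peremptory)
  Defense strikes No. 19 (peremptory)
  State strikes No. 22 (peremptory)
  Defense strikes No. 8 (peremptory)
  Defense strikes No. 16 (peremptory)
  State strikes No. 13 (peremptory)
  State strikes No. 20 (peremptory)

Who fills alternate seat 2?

21

Removed: #6, #7, #8, #11, #13, #15, #16, #17, #19, #20, #22, #23, #24. (#5 stays — for-cause denied.)
Seating in order: seats 1–9 → #1, #2, #3, #4, #5, #9, #10, #12, #14; alternates → #18, #21.
So alternate 2 is #21.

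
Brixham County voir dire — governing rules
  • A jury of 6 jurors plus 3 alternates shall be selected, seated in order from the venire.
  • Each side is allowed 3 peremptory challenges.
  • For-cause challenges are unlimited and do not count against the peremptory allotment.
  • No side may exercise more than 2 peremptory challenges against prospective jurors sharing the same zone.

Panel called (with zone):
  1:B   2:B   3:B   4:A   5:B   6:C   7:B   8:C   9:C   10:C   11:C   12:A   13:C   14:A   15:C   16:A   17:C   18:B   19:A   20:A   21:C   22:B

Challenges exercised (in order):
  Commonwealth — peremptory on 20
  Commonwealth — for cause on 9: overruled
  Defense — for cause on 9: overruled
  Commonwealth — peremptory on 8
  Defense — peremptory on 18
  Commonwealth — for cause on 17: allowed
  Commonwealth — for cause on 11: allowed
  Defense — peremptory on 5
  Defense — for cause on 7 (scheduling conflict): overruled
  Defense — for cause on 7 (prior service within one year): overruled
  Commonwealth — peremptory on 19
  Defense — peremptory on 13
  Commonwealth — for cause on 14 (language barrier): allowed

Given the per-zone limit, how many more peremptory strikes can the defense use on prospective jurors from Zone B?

0

Defense peremptories so far: #18, #5, #13 — 3 of 3 used, 0 left overall.
Against Zone B: #18, #5 — 2 used; per-zone cap 2 leaves 0.
Binding limit: min(0, 0) = 0.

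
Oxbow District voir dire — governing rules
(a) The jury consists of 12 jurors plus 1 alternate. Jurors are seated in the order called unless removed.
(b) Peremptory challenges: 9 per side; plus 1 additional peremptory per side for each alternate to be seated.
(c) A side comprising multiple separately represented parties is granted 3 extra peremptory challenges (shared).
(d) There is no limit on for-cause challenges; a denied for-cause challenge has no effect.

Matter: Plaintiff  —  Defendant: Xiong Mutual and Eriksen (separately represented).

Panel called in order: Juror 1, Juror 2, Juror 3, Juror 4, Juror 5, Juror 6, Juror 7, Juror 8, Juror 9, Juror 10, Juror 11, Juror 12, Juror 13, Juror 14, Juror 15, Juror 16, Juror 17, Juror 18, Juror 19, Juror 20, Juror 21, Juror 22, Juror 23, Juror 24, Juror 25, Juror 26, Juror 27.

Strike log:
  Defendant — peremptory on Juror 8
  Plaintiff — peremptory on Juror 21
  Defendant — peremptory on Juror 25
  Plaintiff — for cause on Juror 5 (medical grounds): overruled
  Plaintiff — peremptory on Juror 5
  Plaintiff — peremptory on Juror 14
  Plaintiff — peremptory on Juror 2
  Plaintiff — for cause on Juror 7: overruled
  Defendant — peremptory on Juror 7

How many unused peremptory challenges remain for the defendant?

Defendant allotment: 9 base + 1 × 1 alternate + 3 multi-party = 13.
Defendant peremptories used: #8, #25, #7 — 3.
Remaining: 13 − 3 = 10.

10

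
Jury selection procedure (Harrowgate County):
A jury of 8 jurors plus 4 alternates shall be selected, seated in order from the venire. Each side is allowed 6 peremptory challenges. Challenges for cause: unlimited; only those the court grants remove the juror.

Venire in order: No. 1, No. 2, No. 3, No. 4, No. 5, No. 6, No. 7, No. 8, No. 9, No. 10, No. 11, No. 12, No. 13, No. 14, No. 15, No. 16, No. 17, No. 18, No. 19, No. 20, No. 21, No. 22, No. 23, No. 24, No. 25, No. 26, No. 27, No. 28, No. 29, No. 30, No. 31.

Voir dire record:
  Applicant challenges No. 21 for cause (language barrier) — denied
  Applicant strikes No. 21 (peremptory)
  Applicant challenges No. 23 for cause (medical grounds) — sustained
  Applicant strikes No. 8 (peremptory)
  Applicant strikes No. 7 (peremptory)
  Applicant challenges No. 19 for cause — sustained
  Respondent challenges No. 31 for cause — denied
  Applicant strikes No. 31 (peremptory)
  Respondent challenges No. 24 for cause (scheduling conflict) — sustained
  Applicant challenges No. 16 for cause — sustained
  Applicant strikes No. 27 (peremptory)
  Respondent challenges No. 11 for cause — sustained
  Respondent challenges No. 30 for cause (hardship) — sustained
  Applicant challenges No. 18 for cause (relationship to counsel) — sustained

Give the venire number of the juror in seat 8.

10

Removed: #7, #8, #11, #16, #18, #19, #21, #23, #24, #27, #30, #31.
Filling seats in venire order through position 8: #1, #2, #3, #4, #5, #6, #9, #10.
So seat 8 is #10.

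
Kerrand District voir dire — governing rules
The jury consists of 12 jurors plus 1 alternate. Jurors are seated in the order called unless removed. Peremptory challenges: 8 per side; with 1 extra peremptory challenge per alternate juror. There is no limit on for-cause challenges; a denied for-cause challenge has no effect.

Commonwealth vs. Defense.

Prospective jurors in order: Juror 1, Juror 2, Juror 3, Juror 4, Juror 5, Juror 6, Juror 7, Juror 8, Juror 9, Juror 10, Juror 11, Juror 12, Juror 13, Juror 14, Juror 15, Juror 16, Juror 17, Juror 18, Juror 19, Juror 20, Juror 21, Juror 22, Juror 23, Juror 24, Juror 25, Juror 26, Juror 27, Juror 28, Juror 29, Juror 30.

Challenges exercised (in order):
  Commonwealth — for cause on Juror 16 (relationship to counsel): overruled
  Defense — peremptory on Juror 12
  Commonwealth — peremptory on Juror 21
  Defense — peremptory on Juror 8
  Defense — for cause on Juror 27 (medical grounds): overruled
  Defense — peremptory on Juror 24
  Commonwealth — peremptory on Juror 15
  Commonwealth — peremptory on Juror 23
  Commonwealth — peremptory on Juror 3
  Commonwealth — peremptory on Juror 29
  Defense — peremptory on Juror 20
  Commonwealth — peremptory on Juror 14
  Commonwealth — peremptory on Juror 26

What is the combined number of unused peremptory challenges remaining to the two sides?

7

Commonwealth allotment: 8 base + 1 × 1 alternate = 9. Defense allotment: 8 base + 1 × 1 alternate = 9.
Commonwealth peremptories used: #21, #15, #23, #3, #29, #14, #26 — 7 (the for-cause on #16 doesn't count).
Defense peremptories used: #12, #8, #24, #20 — 4 (the for-cause on #27 doesn't count).
Remaining: (9 − 7) + (9 − 4) = 7.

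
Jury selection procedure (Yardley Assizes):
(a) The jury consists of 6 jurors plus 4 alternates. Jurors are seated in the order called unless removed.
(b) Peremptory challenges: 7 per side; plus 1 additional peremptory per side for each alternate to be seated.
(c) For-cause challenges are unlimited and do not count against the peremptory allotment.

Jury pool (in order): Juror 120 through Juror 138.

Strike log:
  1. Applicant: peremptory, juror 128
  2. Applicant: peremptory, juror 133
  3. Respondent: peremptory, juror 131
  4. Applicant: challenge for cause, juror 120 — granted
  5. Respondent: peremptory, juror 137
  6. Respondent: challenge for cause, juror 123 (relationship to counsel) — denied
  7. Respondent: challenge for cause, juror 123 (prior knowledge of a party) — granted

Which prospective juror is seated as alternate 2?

Removed: #120, #123, #128, #131, #133, #137.
Seating in order: seats 1–6 → #121, #122, #124, #125, #126, #127; alternates → #129, #130, #132, #134.
So alternate 2 is #130.

130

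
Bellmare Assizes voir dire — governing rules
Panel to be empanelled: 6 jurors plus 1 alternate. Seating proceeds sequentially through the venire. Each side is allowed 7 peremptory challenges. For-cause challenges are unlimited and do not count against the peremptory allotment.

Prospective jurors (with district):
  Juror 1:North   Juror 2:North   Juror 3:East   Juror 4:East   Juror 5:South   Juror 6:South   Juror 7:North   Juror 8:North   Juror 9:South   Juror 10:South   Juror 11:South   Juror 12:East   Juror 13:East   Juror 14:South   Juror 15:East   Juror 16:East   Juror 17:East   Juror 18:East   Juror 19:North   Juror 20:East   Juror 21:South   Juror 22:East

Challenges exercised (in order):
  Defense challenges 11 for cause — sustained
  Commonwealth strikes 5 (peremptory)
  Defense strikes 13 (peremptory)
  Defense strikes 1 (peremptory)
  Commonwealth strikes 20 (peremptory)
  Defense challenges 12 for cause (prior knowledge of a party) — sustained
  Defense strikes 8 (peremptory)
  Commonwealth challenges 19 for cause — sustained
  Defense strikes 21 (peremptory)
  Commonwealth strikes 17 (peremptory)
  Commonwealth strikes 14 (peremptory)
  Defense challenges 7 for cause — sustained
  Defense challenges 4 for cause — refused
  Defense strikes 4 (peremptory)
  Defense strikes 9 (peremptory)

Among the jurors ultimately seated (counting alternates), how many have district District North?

1

Removed: #1, #4, #5, #7, #8, #9, #11, #12, #13, #14, #17, #19, #20, #21.
Seated (7 incl. alternates): #2, #3, #6, #10, #15, #16, #18.
Of those, in District North: #2 → 1.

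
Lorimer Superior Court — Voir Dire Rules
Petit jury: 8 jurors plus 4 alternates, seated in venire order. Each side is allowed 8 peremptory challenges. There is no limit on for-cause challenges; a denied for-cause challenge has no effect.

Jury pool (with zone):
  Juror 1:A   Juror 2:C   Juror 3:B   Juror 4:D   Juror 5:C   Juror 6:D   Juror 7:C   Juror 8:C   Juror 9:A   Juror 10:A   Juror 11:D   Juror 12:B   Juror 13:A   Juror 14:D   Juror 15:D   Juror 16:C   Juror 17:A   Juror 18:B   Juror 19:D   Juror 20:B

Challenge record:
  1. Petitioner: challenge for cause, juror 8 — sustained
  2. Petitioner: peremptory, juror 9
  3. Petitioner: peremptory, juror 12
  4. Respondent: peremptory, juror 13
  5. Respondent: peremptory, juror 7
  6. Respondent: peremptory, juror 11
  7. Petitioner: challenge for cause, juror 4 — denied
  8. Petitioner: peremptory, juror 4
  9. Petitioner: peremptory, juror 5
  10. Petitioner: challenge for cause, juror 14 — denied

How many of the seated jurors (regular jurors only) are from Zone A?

2

Removed: #4, #5, #7, #8, #9, #11, #12, #13.
Seated jurors 1–8: #1, #2, #3, #6, #10, #14, #15, #16 (alternates #17, #18, #19, #20 not counted).
Of those, in Zone A: #1, #10 → 2.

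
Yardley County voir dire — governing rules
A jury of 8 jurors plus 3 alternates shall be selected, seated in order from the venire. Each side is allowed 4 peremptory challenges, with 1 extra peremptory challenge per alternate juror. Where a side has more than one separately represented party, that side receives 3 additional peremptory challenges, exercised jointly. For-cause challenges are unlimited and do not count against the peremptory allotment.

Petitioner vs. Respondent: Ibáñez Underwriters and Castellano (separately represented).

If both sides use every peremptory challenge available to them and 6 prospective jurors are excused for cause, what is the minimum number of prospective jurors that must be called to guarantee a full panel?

Seats to fill: 8 + 3 alternates = 11.
Peremptories — Petitioner: 4 + 1×3 = 7; Respondent: 4 + 1×3 + 3 = 10; total 17.
For-cause removals: 6.
Minimum venire: 11 + 17 + 6 = 34.

34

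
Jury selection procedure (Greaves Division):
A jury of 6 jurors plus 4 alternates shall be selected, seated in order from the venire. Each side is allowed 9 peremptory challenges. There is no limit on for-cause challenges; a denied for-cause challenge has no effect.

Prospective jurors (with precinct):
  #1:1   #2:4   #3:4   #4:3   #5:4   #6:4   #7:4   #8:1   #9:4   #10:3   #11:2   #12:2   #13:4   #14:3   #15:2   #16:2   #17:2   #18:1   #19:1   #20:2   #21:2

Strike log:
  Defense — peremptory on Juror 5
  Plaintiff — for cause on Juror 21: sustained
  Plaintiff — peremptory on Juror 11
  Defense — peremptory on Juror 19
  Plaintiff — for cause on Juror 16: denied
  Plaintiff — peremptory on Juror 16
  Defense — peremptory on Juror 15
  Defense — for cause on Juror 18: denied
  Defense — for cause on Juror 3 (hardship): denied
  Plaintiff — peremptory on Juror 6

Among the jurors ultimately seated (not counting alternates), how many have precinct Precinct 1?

Removed: #5, #6, #11, #15, #16, #19, #21.
Seated jurors 1–6: #1, #2, #3, #4, #7, #8 (alternates #9, #10, #12, #13 not counted).
Of those, in Precinct 1: #1, #8 → 2.

2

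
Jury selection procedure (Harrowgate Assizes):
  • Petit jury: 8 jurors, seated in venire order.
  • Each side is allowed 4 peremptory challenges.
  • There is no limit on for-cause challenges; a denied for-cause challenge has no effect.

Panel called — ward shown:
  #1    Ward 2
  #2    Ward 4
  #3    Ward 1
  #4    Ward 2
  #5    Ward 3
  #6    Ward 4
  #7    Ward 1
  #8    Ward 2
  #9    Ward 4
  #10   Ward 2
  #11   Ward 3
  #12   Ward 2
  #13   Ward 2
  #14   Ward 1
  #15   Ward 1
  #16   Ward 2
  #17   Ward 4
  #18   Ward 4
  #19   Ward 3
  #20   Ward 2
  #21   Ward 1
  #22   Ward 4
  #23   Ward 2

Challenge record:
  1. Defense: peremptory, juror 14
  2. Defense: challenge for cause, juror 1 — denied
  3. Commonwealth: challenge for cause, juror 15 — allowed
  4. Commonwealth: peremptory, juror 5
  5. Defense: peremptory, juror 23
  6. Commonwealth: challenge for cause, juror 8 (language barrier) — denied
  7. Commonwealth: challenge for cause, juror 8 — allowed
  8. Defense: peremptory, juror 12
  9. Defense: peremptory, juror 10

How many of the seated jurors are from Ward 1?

Removed: #5, #8, #10, #12, #14, #15, #23.
Seated jurors 1–8: #1, #2, #3, #4, #6, #7, #9, #11.
Of those, in Ward 1: #3, #7 → 2.

2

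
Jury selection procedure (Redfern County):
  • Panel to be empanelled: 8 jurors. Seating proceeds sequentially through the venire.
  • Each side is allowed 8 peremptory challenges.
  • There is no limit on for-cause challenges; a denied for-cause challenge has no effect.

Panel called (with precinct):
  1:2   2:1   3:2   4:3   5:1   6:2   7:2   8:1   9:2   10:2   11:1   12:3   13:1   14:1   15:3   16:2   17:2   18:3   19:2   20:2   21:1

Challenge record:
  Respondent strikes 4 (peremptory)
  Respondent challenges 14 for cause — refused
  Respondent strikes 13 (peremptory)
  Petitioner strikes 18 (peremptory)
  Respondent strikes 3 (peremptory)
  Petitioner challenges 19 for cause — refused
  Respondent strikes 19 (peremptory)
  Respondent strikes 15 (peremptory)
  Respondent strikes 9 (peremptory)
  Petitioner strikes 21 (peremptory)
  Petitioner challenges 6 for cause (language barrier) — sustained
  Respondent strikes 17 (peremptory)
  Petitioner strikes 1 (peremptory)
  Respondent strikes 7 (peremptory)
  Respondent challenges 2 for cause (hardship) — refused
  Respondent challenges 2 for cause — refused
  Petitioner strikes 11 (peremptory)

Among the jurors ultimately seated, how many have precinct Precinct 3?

Removed: #1, #3, #4, #6, #7, #9, #11, #13, #15, #17, #18, #19, #21.
Seated jurors 1–8: #2, #5, #8, #10, #12, #14, #16, #20.
Of those, in Precinct 3: #12 → 1.

1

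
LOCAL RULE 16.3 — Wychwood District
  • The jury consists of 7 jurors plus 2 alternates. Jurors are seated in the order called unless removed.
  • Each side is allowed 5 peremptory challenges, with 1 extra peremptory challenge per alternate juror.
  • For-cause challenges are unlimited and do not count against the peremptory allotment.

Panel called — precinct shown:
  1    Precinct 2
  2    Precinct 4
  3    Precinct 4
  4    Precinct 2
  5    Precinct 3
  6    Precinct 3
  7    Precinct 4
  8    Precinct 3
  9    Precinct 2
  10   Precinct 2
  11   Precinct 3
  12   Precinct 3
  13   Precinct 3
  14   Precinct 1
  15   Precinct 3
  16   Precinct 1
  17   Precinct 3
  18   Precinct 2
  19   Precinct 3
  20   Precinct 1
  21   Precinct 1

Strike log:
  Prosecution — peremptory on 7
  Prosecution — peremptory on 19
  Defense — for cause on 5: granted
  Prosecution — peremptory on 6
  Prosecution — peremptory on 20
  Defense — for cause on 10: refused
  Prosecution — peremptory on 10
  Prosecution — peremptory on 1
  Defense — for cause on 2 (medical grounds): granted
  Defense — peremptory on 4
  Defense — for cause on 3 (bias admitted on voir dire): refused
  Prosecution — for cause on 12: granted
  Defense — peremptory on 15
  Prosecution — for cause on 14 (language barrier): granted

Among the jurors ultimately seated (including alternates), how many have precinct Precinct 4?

Removed: #1, #2, #4, #5, #6, #7, #10, #12, #14, #15, #19, #20.
Seated (9 incl. alternates): #3, #8, #9, #11, #13, #16, #17, #18, #21.
Of those, in Precinct 4: #3 → 1.

1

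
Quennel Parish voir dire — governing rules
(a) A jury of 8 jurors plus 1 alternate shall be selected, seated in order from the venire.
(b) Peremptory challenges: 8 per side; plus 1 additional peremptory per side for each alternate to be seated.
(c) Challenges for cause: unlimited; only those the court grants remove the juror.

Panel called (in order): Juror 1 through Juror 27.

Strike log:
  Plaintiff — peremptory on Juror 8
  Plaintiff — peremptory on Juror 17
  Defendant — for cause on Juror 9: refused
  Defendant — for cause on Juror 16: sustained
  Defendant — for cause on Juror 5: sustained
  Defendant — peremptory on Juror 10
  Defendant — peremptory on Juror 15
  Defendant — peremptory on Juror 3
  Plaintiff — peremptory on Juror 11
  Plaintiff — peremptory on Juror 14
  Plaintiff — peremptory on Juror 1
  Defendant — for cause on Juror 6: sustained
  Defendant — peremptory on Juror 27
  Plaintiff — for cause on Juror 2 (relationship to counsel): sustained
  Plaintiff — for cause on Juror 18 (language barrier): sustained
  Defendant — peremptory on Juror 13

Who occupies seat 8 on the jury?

22

Removed: #1, #2, #3, #5, #6, #8, #10, #11, #13, #14, #15, #16, #17, #18, #27. (#9 stays — for-cause denied.)
Filling seats in venire order through position 8: #4, #7, #9, #12, #19, #20, #21, #22.
So seat 8 is #22.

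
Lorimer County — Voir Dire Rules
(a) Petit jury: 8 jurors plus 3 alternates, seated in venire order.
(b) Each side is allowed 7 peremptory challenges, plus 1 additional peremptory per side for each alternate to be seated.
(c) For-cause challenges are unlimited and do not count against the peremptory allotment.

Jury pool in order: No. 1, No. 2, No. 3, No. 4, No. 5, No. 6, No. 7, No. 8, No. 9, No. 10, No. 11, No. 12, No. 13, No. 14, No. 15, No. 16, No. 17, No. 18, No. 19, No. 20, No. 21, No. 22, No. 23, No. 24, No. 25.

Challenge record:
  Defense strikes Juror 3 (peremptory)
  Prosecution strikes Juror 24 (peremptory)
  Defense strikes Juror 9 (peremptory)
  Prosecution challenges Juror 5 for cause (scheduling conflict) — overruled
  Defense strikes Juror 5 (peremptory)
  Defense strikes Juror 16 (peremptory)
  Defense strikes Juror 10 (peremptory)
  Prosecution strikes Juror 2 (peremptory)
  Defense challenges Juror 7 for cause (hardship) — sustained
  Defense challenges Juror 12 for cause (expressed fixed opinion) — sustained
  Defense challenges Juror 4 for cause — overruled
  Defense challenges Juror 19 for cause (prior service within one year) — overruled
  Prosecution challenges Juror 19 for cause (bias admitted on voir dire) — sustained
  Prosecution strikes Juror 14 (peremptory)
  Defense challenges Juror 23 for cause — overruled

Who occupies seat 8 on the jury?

17

Removed: #2, #3, #5, #7, #9, #10, #12, #14, #16, #19, #24. (#4, #23 stay — for-cause denied.)
Seating in order: seats 1–8 → #1, #4, #6, #8, #11, #13, #15, #17; alternates → #18, #20, #21.
So seat 8 is #17.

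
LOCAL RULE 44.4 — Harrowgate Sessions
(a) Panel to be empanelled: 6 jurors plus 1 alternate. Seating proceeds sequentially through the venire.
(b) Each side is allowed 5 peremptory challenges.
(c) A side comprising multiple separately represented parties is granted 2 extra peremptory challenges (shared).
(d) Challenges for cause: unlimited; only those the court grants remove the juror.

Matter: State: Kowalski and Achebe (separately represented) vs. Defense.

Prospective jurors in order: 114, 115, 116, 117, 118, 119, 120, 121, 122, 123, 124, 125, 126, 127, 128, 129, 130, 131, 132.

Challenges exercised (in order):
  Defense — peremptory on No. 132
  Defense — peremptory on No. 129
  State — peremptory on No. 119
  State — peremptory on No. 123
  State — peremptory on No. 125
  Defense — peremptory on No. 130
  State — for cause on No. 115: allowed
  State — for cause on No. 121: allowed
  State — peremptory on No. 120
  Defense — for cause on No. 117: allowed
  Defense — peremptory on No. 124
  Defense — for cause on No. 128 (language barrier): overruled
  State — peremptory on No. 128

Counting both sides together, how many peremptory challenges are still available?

State allotment: 5 base + 2 multi-party = 7. Defense allotment: 5.
State peremptories used: #119, #123, #125, #120, #128 — 5 (for-cause on #115, #121 don't count).
Defense peremptories used: #132, #129, #130, #124 — 4 (for-cause on #117, #128 don't count).
Remaining: (7 − 5) + (5 − 4) = 3.

3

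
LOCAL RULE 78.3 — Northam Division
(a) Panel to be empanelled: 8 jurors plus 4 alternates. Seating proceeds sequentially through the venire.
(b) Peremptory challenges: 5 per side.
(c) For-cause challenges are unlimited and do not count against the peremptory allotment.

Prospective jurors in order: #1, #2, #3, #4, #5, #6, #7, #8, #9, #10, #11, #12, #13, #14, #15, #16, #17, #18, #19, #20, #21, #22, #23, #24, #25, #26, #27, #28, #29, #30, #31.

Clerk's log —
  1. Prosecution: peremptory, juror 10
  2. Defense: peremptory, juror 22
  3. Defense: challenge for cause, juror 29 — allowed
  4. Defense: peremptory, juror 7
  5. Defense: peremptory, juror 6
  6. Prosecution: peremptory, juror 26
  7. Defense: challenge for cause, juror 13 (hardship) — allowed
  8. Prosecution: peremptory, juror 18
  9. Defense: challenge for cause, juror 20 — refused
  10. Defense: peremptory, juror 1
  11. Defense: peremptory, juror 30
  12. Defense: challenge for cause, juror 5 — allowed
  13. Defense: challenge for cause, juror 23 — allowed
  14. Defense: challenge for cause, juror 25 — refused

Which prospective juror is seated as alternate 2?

16

Removed: #1, #5, #6, #7, #10, #13, #18, #22, #23, #26, #29, #30. (#20, #25 stay — for-cause denied.)
Filling seats in venire order through position 10: #2, #3, #4, #8, #9, #11, #12, #14, #15, #16.
So alternate 2 is #16.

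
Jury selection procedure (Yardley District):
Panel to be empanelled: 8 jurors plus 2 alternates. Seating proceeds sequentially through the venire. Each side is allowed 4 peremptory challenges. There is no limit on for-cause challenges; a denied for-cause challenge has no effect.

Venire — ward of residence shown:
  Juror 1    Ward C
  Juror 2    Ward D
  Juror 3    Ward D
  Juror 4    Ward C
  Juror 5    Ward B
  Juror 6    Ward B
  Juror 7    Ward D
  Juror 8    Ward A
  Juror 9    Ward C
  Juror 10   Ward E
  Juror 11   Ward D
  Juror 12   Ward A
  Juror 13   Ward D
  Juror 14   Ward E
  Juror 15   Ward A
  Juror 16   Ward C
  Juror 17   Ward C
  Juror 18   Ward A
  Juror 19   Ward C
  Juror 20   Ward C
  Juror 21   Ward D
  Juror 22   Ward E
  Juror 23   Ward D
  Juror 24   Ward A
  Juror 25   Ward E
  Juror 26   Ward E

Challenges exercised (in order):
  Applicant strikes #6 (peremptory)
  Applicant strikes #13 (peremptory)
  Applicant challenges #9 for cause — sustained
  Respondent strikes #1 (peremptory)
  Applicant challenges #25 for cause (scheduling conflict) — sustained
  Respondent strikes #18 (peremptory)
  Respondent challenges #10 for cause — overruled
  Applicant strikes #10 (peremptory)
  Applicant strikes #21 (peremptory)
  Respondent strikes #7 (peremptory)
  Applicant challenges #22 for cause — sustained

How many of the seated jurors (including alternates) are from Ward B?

Removed: #1, #6, #7, #9, #10, #13, #18, #21, #22, #25.
Seated (10 incl. alternates): #2, #3, #4, #5, #8, #11, #12, #14, #15, #16.
Of those, in Ward B: #5 → 1.

1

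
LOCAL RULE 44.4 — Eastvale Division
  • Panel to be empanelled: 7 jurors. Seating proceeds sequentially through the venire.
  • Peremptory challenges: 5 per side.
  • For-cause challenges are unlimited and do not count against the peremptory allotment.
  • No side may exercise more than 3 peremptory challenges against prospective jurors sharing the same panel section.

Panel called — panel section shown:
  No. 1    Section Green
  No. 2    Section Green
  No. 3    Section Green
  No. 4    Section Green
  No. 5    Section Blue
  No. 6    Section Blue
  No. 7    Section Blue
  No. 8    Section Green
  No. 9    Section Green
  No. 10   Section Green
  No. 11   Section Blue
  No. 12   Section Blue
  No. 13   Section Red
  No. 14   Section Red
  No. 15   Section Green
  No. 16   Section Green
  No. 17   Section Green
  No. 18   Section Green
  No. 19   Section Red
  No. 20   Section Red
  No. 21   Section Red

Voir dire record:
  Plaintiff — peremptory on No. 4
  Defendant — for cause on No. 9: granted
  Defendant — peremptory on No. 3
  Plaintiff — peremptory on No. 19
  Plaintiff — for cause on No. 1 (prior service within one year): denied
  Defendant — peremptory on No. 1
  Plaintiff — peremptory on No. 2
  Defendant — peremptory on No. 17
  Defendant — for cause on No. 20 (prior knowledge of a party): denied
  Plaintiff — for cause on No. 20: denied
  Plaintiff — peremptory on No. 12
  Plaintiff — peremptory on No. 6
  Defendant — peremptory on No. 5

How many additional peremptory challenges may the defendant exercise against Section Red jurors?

Defendant peremptories so far: #3, #1, #17, #5 — 4 of 5 used, 1 left overall.
Against Section Red: none yet — per-section cap 3 leaves 3.
Binding limit: min(1, 3) = 1.

1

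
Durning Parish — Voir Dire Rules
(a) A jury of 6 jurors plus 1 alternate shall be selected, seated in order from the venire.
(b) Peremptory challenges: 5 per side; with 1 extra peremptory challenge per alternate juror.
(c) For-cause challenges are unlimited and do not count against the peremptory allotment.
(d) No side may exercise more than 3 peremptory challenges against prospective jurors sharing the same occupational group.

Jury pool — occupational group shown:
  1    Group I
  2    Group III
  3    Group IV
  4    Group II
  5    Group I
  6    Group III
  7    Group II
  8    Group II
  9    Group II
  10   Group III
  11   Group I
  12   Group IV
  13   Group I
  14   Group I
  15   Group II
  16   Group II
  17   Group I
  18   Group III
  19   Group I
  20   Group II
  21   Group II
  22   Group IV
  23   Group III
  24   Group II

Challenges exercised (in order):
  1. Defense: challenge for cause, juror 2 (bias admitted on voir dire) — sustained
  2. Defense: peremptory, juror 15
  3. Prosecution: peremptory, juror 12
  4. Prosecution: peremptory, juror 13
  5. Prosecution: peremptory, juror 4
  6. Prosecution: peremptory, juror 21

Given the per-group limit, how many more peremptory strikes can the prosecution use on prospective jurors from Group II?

1

Prosecution peremptories so far: #12, #13, #4, #21 — 4 of 6 used, 2 left overall.
Against Group II: #4, #21 — 2 used; per-group cap 3 leaves 1.
Binding limit: min(2, 1) = 1.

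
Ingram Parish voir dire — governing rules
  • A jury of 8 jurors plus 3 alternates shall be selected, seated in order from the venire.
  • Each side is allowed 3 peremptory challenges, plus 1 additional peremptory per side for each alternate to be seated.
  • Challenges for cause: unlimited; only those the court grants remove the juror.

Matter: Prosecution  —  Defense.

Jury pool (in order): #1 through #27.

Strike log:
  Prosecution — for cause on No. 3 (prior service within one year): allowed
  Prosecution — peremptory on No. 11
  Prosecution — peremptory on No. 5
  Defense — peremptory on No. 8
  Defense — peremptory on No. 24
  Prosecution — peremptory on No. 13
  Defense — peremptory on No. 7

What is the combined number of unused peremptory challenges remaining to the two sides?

Prosecution allotment: 3 base + 1 × 3 alternates = 6. Defense allotment: 3 base + 1 × 3 alternates = 6.
Prosecution peremptories used: #11, #5, #13 — 3 (the for-cause on #3 doesn't count).
Defense peremptories used: #8, #24, #7 — 3.
Remaining: (6 − 3) + (6 − 3) = 6.

6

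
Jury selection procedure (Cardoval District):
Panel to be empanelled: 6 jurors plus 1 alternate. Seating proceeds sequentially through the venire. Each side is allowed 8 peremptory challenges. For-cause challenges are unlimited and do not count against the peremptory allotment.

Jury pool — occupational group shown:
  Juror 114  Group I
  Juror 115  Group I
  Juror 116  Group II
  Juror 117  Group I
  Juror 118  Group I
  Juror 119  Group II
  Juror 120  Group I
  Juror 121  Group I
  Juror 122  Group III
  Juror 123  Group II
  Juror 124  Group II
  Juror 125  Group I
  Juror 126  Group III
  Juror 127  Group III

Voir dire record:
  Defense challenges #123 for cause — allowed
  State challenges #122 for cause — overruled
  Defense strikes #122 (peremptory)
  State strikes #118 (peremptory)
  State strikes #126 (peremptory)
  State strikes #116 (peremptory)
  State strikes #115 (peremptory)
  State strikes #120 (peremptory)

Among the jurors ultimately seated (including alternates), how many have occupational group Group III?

Removed: #115, #116, #118, #120, #122, #123, #126.
Seated (7 incl. alternates): #114, #117, #119, #121, #124, #125, #127.
Of those, in Group III: #127 → 1.

1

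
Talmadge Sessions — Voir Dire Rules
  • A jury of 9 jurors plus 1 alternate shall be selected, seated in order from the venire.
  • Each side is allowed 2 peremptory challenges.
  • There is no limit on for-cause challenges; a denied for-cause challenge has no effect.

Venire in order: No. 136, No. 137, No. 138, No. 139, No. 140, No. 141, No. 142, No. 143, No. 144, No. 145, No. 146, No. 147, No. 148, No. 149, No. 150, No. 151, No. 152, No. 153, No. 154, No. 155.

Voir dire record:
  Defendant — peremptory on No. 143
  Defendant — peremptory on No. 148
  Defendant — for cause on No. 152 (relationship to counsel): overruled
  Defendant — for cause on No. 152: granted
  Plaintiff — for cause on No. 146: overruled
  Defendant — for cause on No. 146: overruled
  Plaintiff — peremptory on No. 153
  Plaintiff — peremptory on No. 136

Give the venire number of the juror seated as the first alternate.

147

Removed: #136, #143, #148, #152, #153. (#146 stays — for-cause denied.)
Seating in order: seats 1–9 → #137, #138, #139, #140, #141, #142, #144, #145, #146; alternates → #147.
So alternate 1 is #147.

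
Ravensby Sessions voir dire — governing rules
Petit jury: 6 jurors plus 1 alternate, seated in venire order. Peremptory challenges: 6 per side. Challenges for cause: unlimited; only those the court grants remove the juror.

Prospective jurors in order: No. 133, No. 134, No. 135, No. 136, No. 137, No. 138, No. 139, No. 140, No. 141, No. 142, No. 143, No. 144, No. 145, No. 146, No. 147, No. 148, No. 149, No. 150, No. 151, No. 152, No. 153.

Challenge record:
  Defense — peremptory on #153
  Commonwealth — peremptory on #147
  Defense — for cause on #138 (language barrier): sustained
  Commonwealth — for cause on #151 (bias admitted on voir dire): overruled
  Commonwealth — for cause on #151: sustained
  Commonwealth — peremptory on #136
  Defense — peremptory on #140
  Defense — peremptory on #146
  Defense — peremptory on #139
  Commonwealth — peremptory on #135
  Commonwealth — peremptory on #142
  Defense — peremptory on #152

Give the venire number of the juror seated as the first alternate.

145

Removed: #135, #136, #138, #139, #140, #142, #146, #147, #151, #152, #153.
Seating in order: seats 1–6 → #133, #134, #137, #141, #143, #144; alternates → #145.
So alternate 1 is #145.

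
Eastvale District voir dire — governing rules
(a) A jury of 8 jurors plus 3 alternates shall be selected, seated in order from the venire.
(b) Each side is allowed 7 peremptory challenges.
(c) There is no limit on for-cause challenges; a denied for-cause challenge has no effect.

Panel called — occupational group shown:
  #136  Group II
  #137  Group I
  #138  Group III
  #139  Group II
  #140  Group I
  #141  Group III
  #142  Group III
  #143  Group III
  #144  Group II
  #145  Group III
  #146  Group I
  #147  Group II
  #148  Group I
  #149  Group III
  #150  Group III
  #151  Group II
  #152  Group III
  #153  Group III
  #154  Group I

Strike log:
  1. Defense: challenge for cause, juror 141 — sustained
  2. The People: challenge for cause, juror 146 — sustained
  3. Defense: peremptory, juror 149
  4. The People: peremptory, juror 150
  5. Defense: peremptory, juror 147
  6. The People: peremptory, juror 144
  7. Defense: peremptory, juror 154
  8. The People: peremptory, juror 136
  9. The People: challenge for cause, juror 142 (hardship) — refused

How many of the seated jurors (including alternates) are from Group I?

Removed: #136, #141, #144, #146, #147, #149, #150, #154.
Seated (11 incl. alternates): #137, #138, #139, #140, #142, #143, #145, #148, #151, #152, #153.
Of those, in Group I: #137, #140, #148 → 3.

3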